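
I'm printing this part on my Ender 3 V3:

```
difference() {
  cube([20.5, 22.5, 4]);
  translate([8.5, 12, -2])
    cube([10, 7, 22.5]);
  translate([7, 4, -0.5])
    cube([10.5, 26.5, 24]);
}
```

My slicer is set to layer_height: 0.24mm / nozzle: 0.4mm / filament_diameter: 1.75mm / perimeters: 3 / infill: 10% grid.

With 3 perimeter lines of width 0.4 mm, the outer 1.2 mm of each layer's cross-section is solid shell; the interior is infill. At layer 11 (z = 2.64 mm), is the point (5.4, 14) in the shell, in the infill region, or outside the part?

infill

At z = 2.64 mm: the cube is present — its section is the full 20.5×22.5 rectangle; the cube at (8.5, 12) (footprint 10×7) is included at this height; the cube at (7, 4) is present — its section is the full 10.5×26.5 rectangle; Taking the first minus the rest: starting from the 20.5×22.5 cube, the 10×7 cube at (8.5, 12) lies wholly inside it (removes its full 70.00 mm² and its 34.00 mm outline becomes a hole wall); the 10.5×26.5 cube at (7, 4) partially overlaps it — only the 131.25 mm² overlap (of its 278.25 mm²) is removed, clipping the outline — 1 connected region. Overall, the cross-section is a single solid region. The nearest boundary edge runs (7.00, 22.50)→(7.00, 4.00); distance from the point to it = 1.60 mm. The point is inside the cross-section and 1.60 mm from the nearest boundary — more than the 1.2 mm shell width (3 × 0.4), so it's in the infill interior.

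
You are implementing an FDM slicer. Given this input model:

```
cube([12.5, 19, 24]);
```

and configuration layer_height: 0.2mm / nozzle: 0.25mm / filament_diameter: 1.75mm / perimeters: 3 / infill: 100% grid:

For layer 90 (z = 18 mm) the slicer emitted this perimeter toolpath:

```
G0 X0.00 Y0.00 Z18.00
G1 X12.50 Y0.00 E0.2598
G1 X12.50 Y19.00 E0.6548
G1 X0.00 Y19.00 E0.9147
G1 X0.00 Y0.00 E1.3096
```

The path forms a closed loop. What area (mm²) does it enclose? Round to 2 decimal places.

Apply the shoelace formula to the sequence of (X, Y) vertices; enclosed area = 237.50 mm².

237.50 mm²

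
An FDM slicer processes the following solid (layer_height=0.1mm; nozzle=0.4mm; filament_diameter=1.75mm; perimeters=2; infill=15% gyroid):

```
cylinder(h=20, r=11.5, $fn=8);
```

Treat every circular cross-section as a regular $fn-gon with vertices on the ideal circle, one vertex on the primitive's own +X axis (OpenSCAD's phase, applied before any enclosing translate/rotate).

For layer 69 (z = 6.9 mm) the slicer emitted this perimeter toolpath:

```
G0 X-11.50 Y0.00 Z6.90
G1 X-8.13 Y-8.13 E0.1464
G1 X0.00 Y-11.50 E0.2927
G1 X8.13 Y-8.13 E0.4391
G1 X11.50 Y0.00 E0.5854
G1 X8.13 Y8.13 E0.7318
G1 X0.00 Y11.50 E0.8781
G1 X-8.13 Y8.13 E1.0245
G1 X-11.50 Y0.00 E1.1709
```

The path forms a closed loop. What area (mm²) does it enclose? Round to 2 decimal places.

Apply the shoelace formula to the sequence of (X, Y) vertices; enclosed area = 373.98 mm².

373.98 mm²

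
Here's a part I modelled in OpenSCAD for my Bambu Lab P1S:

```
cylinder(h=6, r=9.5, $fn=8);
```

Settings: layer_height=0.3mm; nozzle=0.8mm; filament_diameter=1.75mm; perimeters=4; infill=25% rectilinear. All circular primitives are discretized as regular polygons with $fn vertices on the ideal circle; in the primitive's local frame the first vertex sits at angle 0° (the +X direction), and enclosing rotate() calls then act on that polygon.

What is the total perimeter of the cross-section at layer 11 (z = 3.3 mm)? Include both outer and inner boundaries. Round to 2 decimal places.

58.17 mm

At z = 3.3 mm: the cylinder: section is a regular 8-gon, circumradius r=9.5 (perimeter = 2·8·9.500·sin(180°/8) = 58.17 mm). Overall, the cross-section is a single solid region. Total boundary length (outer) = 58.17 mm.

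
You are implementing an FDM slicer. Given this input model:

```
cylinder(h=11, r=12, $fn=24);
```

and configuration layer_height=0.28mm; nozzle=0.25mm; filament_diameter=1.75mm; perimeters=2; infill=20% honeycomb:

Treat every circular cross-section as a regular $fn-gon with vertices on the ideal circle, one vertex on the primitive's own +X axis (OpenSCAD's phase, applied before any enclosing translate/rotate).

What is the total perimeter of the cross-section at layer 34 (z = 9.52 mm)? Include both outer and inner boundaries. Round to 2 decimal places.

75.18 mm

At z = 9.52 mm: the r=12 cylinder contributes a regular 24-gon of circumradius 12 (perimeter = 2·24·12.000·sin(180°/24) = 75.18 mm). Overall, the cross-section is a single solid region. Total boundary length (outer) = 75.18 mm.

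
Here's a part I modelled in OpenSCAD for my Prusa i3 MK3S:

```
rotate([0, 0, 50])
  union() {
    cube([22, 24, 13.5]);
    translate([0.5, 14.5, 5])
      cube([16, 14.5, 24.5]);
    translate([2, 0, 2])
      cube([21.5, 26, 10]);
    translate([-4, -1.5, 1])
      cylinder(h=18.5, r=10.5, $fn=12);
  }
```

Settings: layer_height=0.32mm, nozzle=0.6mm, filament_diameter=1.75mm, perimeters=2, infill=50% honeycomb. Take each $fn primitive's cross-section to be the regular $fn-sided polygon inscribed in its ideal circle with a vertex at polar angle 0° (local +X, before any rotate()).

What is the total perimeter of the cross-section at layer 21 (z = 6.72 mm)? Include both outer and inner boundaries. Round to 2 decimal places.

145.58 mm

At z = 6.72 mm: the cube (footprint 22×24) is included at this height (perimeter 92.00 mm); the cube at (0.5, 14.5) (footprint 16×14.5) is included at this height (perimeter 61.00 mm); the 21.5×26 cube at (2, 0) contributes its full rectangle (perimeter 95.00 mm); the cylinder at (-4, -1.5): section is a regular 12-gon, circumradius r=10.5 (perimeter = 2·12·10.500·sin(180°/12) = 65.22 mm); Merging all regions: the regions partially overlap (shared area 694.38 mm²), so the edge portions inside another operand are dropped and the merged outline is re-measured after clipping — boundary = 145.58 mm; (whole slice rotated 50° about Z — lengths, areas and connectivity unchanged). Overall, the cross-section is a single solid region. Total boundary length (outer) = 145.58 mm.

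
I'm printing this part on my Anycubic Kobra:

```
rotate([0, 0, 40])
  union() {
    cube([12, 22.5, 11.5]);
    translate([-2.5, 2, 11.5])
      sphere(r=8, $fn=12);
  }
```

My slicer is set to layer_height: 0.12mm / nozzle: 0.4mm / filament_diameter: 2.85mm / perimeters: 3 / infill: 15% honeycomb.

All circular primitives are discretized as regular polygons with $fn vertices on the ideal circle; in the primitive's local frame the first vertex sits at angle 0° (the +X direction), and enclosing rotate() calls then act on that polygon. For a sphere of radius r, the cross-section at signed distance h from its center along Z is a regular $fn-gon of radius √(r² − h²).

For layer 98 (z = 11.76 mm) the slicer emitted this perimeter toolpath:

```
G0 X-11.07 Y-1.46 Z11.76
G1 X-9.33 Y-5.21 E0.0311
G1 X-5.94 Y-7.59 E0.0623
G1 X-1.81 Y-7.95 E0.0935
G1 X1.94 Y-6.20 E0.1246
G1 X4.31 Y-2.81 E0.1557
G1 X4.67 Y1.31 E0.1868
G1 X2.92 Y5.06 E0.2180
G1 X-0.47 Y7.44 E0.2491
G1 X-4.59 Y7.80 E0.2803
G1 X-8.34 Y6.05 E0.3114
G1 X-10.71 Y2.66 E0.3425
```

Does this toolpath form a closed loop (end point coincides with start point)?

Start point (G0): (-11.07, -1.46). End point (last G1): the path does not return to the start — open.

no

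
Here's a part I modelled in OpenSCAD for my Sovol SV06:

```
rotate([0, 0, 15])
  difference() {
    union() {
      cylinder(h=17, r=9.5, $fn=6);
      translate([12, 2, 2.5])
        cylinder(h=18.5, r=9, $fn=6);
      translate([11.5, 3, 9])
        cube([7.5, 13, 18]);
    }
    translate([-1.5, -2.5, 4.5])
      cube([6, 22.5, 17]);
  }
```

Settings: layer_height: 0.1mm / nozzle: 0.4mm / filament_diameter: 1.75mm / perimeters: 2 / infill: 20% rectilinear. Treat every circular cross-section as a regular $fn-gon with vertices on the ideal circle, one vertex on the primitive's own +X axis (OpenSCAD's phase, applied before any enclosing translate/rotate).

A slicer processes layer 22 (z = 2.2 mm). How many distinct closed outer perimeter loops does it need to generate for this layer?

1

At z = 2.2 mm: the r=9.5 cylinder gives a regular 6-gon of circumradius 9.5 (constant along its height); the cylinder at (12, 2) does not reach this height (z outside [2.5, 21]); the cube at (11.5, 3) is absent (z outside [9, 27]); Merging all regions: only the r=9.5 cylinder is present, so the union is just that shape — 1 connected region; the cube at (-1.5, -2.5) is not intersected at this z (z outside [4.5, 21.5]); After the difference (first − rest): none of the subtracted shapes is present at this height, so that combined region is unchanged — 1 connected region; (whole slice rotated 15° about Z — lengths, areas and connectivity unchanged). The result has 1 disconnected region.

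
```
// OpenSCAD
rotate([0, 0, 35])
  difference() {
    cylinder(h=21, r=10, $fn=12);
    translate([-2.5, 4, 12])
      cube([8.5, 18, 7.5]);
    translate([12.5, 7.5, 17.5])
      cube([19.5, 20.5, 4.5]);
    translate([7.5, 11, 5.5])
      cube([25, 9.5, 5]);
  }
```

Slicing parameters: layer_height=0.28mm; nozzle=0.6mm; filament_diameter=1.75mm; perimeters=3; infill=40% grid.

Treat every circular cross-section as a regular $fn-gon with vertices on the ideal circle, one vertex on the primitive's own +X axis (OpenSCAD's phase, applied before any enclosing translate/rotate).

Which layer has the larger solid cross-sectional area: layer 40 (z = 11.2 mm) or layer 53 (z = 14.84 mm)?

Layer 40 (z = 11.2): the r=10 cylinder gives a regular 12-gon of circumradius 10 (constant along its height) (area = (12/2)·10.000²·sin(360°/12) = 300.00 mm²); the cube at (-2.5, 4) is not intersected at this z (z outside [12, 19.5]); the cube at (12.5, 7.5) is not intersected at this z (z outside [17.5, 22]); the cube at (7.5, 11) is not intersected at this z (z outside [5.5, 10.5]); After the difference (first − rest): none of the subtracted shapes is present at this height, so the r=10 cylinder is unchanged — area = 300.00 mm²; (rotated 35° about Z; rotation is an isometry so areas/perimeters/island counts are preserved). So its area = 300.00 mm². Layer 53 (z = 14.84): the cylinder: section is a regular 12-gon, circumradius r=10 (area = (12/2)·10.000²·sin(360°/12) = 300.00 mm²); the cube at (-2.5, 4) is present — its section is the full 8.5×18 rectangle (area 153.00 mm²); the cube at (12.5, 7.5) is absent (z outside [17.5, 22]); the cube at (7.5, 11) is not intersected at this z (z outside [5.5, 10.5]); Subtracting the remaining from the first: starting from the r=10 cylinder (300.00 mm²), the 8.5×18 cube at (-2.5, 4) partially overlaps it — only the 44.97 mm² overlap (of its 153.00 mm²) is removed, clipping the outline — area = 255.03 mm²; (whole slice rotated 35° about Z — lengths, areas and connectivity unchanged). So its area = 255.03 mm². Layer 40 is larger (300.00 vs 255.03 mm²).

layer 40 (z = 11.2 mm)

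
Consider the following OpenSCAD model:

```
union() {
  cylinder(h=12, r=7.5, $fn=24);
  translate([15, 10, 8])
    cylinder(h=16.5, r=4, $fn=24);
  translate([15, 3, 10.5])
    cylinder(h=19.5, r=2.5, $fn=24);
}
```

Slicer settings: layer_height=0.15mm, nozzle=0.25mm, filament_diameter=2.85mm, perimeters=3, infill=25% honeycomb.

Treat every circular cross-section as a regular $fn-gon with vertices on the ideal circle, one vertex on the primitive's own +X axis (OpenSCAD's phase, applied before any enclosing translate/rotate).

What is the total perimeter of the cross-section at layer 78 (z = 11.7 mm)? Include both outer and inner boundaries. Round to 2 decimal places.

At z = 11.7 mm: the r=7.5 cylinder gives a regular 24-gon of circumradius 7.5 (constant along its height) (perimeter = 2·24·7.500·sin(180°/24) = 46.99 mm); the cylinder at (15, 10): section is a regular 24-gon, circumradius r=4 (perimeter = 2·24·4.000·sin(180°/24) = 25.06 mm); the r=2.5 cylinder at (15, 3) contributes a regular 24-gon of circumradius 2.5 (perimeter = 2·24·2.500·sin(180°/24) = 15.66 mm); Merging all regions: the 3 present regions are separate (no shared area or edge), so areas and boundary lengths simply add and each stays a separate island — boundary = 87.71 mm. Overall, the cross-section has 3 separate islands. Total boundary length (outer) = 87.71 mm.

87.71 mm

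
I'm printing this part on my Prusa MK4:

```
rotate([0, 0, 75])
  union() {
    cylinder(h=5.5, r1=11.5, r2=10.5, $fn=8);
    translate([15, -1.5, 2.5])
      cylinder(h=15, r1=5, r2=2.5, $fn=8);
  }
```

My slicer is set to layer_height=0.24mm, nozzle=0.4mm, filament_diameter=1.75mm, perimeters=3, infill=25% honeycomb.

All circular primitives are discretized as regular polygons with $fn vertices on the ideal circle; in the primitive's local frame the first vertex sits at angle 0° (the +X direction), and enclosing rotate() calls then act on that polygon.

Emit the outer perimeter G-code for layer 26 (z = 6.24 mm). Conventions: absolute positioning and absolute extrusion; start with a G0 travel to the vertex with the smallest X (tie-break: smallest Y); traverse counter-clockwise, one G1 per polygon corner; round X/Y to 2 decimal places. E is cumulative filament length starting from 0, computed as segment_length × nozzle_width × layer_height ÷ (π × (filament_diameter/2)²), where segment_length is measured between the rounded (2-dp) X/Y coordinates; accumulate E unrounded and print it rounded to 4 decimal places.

At z = 6.24 mm: the cone is not intersected at this z (z outside [0, 5.5]); the cone at (15, -1.5) contributes a regular 8-gon of circumradius 4.377 (interpolated between r1=5 and r2=2.5 at t=0.249); Merging all regions: only the cone at (15, -1.5) is present, so the union is just that shape — 1 connected region; (whole slice rotated 75° about Z — lengths, areas and connectivity unchanged). The outline is a single polygon with 8 vertices. Extrusion per mm of travel: 0.4 × 0.24 / (π × 0.875²) = 0.039912. Accumulating E over each segment gives final E = 1.0698.

G0 X1.10 Y15.23 Z6.24
G1 X1.54 Y11.91 E0.1337
G1 X4.20 Y9.87 E0.2675
G1 X7.52 Y10.31 E0.4011
G1 X9.56 Y12.97 E0.5349
G1 X9.12 Y16.29 E0.6686
G1 X6.46 Y18.33 E0.8024
G1 X3.14 Y17.89 E0.9360
G1 X1.10 Y15.23 E1.0698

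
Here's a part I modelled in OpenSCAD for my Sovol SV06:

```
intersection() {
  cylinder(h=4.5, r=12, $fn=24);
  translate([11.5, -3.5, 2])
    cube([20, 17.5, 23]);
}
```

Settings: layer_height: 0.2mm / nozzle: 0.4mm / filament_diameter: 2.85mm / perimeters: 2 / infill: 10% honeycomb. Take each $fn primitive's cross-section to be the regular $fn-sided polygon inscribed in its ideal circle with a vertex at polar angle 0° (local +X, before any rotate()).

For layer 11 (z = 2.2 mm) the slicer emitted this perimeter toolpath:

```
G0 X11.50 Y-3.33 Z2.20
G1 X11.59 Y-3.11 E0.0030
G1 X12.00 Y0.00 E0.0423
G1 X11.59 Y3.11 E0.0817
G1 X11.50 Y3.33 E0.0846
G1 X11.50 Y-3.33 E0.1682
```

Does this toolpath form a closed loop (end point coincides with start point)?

yes

Start point (G0): (11.50, -3.33). End point (last G1): the path returns to the start — closed.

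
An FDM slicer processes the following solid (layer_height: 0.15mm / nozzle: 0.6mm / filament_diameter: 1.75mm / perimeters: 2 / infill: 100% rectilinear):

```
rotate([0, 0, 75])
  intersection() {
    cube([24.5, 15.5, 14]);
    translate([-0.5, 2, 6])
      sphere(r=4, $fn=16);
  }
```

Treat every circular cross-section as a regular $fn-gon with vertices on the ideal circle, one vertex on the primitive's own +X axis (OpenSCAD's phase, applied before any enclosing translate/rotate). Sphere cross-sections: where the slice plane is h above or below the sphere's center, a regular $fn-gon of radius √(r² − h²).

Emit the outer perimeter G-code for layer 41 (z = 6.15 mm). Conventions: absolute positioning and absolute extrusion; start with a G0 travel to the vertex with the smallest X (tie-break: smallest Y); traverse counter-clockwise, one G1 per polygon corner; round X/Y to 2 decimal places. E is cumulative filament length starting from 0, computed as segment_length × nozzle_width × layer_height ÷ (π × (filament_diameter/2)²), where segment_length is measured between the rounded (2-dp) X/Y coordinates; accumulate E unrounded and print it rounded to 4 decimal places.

At z = 6.15 mm: the 24.5×15.5 cube contributes its full rectangle; the r=4 sphere at (-0.5, 2) slices to a regular 16-gon of circumradius 3.997 (√(r²−h²) with h=0.15 from center); Keeping only the common overlap: the r=4 sphere at (-0.5, 2) partially overlaps the 24.5×15.5 cube; clipping to the common part keeps 16.80 mm² — 1 connected region; (whole slice rotated 75° about Z — lengths, areas and connectivity unchanged). The outline is a single polygon with 8 vertices. Extrusion per mm of travel: 0.6 × 0.15 / (π × 0.875²) = 0.037418. Accumulating E over each segment gives final E = 0.6227.

G0 X-5.70 Y1.53 Z6.15
G1 X0.00 Y0.00 E0.2208
G1 X0.75 Y2.78 E0.3286
G1 X0.37 Y3.21 E0.3500
G1 X-1.03 Y3.90 E0.4084
G1 X-2.58 Y4.00 E0.4666
G1 X-4.06 Y3.50 E0.5250
G1 X-5.23 Y2.47 E0.5833
G1 X-5.70 Y1.53 E0.6227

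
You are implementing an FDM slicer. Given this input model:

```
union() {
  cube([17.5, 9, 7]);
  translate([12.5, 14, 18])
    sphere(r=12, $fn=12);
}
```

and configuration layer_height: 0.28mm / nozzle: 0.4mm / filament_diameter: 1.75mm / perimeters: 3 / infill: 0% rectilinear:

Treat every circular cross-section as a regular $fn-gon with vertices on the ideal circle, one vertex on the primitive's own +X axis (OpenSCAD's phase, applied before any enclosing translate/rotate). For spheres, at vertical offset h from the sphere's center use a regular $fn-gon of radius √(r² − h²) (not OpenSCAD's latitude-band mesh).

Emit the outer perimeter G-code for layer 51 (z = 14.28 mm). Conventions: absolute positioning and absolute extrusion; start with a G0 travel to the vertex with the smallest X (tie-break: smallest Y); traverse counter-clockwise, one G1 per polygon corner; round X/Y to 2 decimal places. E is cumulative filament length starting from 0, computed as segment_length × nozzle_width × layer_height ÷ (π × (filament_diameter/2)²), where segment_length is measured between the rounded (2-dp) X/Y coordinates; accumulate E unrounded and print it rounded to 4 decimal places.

G0 X1.09 Y14.00 Z14.28
G1 X2.62 Y8.30 E0.2748
G1 X6.80 Y4.12 E0.5501
G1 X12.50 Y2.59 E0.8249
G1 X18.20 Y4.12 E1.0997
G1 X22.38 Y8.30 E1.3750
G1 X23.91 Y14.00 E1.6498
G1 X22.38 Y19.70 E1.9246
G1 X18.20 Y23.88 E2.1998
G1 X12.50 Y25.41 E2.4746
G1 X6.80 Y23.88 E2.7495
G1 X2.62 Y19.70 E3.0247
G1 X1.09 Y14.00 E3.2995

At z = 14.28 mm: the cube does not reach this height (z outside [0, 7]); the sphere at (12.5, 14): section is a regular 12-gon, circumradius = √(r²−h²) = √(12²−3.72²) = 11.409; Merging all regions: only the r=12 sphere at (12.5, 14) is present, so the union is just that shape — 1 connected region. The outline is a single polygon with 12 vertices. Extrusion per mm of travel: 0.4 × 0.28 / (π × 0.875²) = 0.046564. Accumulating E over each segment gives final E = 3.2995.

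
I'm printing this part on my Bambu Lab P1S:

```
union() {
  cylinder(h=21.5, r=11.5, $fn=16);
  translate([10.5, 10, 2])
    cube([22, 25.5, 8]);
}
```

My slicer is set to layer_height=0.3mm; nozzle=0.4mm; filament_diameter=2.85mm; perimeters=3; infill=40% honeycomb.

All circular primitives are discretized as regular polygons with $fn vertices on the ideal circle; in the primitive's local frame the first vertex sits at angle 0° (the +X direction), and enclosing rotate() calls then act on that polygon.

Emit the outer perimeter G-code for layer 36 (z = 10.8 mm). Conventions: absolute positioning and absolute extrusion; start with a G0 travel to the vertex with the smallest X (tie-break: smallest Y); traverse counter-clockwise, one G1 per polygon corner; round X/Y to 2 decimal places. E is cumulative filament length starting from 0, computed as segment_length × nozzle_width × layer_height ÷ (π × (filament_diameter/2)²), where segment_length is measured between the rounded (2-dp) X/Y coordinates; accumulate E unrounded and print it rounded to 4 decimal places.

G0 X-11.50 Y0.00 Z10.80
G1 X-10.62 Y-4.40 E0.0844
G1 X-8.13 Y-8.13 E0.1688
G1 X-4.40 Y-10.62 E0.2531
G1 X0.00 Y-11.50 E0.3375
G1 X4.40 Y-10.62 E0.4219
G1 X8.13 Y-8.13 E0.5063
G1 X10.62 Y-4.40 E0.5907
G1 X11.50 Y0.00 E0.6751
G1 X10.62 Y4.40 E0.7595
G1 X8.13 Y8.13 E0.8438
G1 X4.40 Y10.62 E0.9282
G1 X0.00 Y11.50 E1.0126
G1 X-4.40 Y10.62 E1.0970
G1 X-8.13 Y8.13 E1.1814
G1 X-10.62 Y4.40 E1.2657
G1 X-11.50 Y0.00 E1.3501

At z = 10.8 mm: the cylinder: section is a regular 16-gon, circumradius r=11.5; the cube at (10.5, 10) does not reach this height (z outside [2, 10]); Taking the union: only the r=11.5 cylinder is present, so the union is just that shape — 1 connected region. The outline is a single polygon with 16 vertices. Extrusion per mm of travel: 0.4 × 0.3 / (π × 1.425²) = 0.018811. Accumulating E over each segment gives final E = 1.3501.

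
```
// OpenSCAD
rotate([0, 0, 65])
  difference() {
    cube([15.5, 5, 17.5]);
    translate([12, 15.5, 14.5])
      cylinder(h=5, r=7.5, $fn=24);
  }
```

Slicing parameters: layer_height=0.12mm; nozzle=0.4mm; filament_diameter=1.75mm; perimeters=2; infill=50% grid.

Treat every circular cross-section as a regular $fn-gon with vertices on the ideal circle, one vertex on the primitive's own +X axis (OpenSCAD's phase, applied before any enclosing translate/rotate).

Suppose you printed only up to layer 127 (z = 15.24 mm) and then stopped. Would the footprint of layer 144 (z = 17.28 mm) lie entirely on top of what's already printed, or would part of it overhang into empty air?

entirely on top

Compare the two slices. At z = 15.24: the cube (footprint 15.5×5) is included at this height (area 77.50 mm²); the cylinder at (12, 15.5): section is a regular 24-gon, circumradius r=7.5 (area = (24/2)·7.500²·sin(360°/24) = 174.70 mm²); Taking the first minus the rest: starting from the 15.5×5 cube (77.50 mm²), the r=7.5 cylinder at (12, 15.5) misses the remaining region (no effect) — area = 77.50 mm²; (whole slice rotated 65° about Z — lengths, areas and connectivity unchanged). At z = 17.28: the 15.5×5 cube contributes its full rectangle (area 77.50 mm²); the r=7.5 cylinder at (12, 15.5) gives a regular 24-gon of circumradius 7.5 (constant along its height) (area = (24/2)·7.500²·sin(360°/24) = 174.70 mm²); Taking the first minus the rest: starting from the 15.5×5 cube (77.50 mm²), the r=7.5 cylinder at (12, 15.5) misses the remaining region (no effect) — area = 77.50 mm²; (whole slice rotated 65° about Z — lengths, areas and connectivity unchanged). Checking containment: the cross-section at z = 17.28 is a subset of the cross-section at z = 15.24.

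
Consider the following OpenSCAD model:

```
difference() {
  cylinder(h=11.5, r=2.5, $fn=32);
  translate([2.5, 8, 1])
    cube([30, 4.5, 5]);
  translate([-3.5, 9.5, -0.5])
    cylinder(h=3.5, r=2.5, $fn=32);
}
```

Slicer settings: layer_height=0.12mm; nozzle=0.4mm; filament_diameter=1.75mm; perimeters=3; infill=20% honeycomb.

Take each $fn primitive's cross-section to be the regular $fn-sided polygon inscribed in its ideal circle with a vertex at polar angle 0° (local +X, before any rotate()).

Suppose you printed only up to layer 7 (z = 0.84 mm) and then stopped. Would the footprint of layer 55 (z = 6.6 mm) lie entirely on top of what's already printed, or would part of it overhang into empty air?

entirely on top

Compare the two slices. At z = 0.84: the r=2.5 cylinder gives a regular 32-gon of circumradius 2.5 (constant along its height) (area = (32/2)·2.500²·sin(360°/32) = 19.51 mm²); the cube at (2.5, 8) is not intersected at this z (z outside [1, 6]); the cylinder at (-3.5, 9.5): section is a regular 32-gon, circumradius r=2.5 (area = (32/2)·2.500²·sin(360°/32) = 19.51 mm²); After the difference (first − rest): starting from the r=2.5 cylinder (19.51 mm²), the r=2.5 cylinder at (-3.5, 9.5) misses the remaining region (no effect) — area = 19.51 mm². At z = 6.6: the cylinder: section is a regular 32-gon, circumradius r=2.5 (area = (32/2)·2.500²·sin(360°/32) = 19.51 mm²); the cube at (2.5, 8) is absent (z outside [1, 6]); the cylinder at (-3.5, 9.5) is absent (z outside [-0.5, 3]); Taking the first minus the rest: none of the subtracted shapes is present at this height, so the r=2.5 cylinder is unchanged — area = 19.51 mm². Checking containment: the cross-section at z = 6.6 is a subset of the cross-section at z = 0.84.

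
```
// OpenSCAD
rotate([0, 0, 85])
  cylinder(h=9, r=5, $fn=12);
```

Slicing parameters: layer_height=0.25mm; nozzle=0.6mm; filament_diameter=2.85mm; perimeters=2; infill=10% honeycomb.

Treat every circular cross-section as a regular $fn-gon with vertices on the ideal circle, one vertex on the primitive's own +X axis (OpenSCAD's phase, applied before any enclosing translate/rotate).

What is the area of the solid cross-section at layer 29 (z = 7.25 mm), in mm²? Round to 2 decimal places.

At z = 7.25 mm: the cylinder: section is a regular 12-gon, circumradius r=5 (area = (12/2)·5.000²·sin(360°/12) = 75.00 mm²); (rotated 85° about Z; rotation is an isometry so areas/perimeters/island counts are preserved). Overall, the cross-section is a single solid region. Net area = 75.00 mm².

75.00 mm²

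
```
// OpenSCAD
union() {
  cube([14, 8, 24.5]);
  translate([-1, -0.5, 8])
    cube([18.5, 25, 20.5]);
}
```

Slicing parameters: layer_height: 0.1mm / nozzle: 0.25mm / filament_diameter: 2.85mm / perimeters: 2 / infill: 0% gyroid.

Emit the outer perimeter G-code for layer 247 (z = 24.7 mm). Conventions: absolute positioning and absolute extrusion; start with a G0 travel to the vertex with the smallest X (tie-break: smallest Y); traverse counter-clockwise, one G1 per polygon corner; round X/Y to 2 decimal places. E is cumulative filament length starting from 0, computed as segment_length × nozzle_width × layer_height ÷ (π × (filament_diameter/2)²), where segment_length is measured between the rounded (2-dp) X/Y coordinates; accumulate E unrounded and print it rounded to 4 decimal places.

G0 X-1.00 Y-0.50 Z24.70
G1 X17.50 Y-0.50 E0.0725
G1 X17.50 Y24.50 E0.1705
G1 X-1.00 Y24.50 E0.2430
G1 X-1.00 Y-0.50 E0.3409

At z = 24.7 mm: the cube is not intersected at this z (z outside [0, 24.5]); the cube at (-1, -0.5) is present — its section is the full 18.5×25 rectangle; Combining (union): only the 18.5×25 cube at (-1, -0.5) is present, so the union is just that shape — 1 connected region. The outline is a single polygon with 4 vertices. Extrusion per mm of travel: 0.25 × 0.1 / (π × 1.425²) = 0.003919. Accumulating E over each segment gives final E = 0.3409.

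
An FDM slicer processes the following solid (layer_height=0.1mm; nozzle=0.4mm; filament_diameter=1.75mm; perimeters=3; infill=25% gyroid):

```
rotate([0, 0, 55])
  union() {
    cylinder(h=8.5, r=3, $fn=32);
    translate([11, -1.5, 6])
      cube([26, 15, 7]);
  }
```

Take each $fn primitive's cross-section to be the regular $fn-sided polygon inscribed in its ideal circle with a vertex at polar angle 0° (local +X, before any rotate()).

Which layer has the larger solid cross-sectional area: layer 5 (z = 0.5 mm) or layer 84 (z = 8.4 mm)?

Layer 5 (z = 0.5): the r=3 cylinder contributes a regular 32-gon of circumradius 3 (area = (32/2)·3.000²·sin(360°/32) = 28.09 mm²); the cube at (11, -1.5) does not reach this height (z outside [6, 13]); Combining (union): only the r=3 cylinder is present, so the union is just that shape — area = 28.09 mm²; (rotated 55° about Z; rotation is an isometry so areas/perimeters/island counts are preserved). So its area = 28.09 mm². Layer 84 (z = 8.4): the r=3 cylinder gives a regular 32-gon of circumradius 3 (constant along its height) (area = (32/2)·3.000²·sin(360°/32) = 28.09 mm²); the cube at (11, -1.5) (footprint 26×15) is included at this height (area 390.00 mm²); Merging all regions: the 2 present regions are separate (no shared area or edge), so areas and boundary lengths simply add and each stays a separate island — area = 418.09 mm²; (rotated 55° about Z; rotation is an isometry so areas/perimeters/island counts are preserved). So its area = 418.09 mm². Layer 84 is larger (418.09 vs 28.09 mm²).

layer 84 (z = 8.4 mm)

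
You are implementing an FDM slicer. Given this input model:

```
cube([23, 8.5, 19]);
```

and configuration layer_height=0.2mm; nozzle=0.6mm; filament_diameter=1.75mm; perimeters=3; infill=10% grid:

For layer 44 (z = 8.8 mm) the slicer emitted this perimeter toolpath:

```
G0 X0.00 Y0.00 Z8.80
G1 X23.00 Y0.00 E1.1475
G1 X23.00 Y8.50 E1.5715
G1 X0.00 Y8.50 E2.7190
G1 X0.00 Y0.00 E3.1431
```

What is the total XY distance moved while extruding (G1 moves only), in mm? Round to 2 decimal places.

Sum the Euclidean lengths of each G1 segment: total = 63.00 mm.

63.00 mm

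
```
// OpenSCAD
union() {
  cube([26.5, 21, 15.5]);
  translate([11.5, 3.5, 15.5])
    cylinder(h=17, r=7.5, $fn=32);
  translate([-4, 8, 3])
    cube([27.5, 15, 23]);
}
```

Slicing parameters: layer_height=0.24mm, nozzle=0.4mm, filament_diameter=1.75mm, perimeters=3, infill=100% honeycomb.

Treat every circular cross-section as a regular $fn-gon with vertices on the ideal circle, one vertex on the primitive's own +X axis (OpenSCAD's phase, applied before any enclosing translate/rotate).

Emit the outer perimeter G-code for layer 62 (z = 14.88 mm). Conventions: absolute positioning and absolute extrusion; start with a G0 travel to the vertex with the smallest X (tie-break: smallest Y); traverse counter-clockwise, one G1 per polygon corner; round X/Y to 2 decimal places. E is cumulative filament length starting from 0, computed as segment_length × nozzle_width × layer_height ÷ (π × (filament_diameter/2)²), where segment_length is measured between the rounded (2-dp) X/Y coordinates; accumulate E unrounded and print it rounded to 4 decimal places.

G0 X-4.00 Y8.00 Z14.88
G1 X0.00 Y8.00 E0.1596
G1 X0.00 Y0.00 E0.4789
G1 X26.50 Y0.00 E1.5366
G1 X26.50 Y21.00 E2.3748
G1 X23.50 Y21.00 E2.4945
G1 X23.50 Y23.00 E2.5743
G1 X-4.00 Y23.00 E3.6719
G1 X-4.00 Y8.00 E4.2706

At z = 14.88 mm: the cube is present — its section is the full 26.5×21 rectangle; the cylinder at (11.5, 3.5) is absent (z outside [15.5, 32.5]); the cube at (-4, 8) is present — its section is the full 27.5×15 rectangle; Merging all regions: the regions partially overlap (shared area 305.50 mm²), so overlapping operands fuse into one piece — 1 connected region. The outline is a single polygon with 8 vertices. Extrusion per mm of travel: 0.4 × 0.24 / (π × 0.875²) = 0.039912. Accumulating E over each segment gives final E = 4.2706.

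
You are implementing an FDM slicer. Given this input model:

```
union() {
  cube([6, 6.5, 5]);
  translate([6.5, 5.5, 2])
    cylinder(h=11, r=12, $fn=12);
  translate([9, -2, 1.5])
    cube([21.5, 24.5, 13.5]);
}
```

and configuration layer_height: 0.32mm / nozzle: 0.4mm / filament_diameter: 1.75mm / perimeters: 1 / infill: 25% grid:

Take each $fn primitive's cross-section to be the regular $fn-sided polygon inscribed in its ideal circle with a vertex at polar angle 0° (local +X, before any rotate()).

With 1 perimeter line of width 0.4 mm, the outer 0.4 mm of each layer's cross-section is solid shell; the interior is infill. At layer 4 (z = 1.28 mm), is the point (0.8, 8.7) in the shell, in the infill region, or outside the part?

At z = 1.28 mm: the 6×6.5 cube contributes its full rectangle; the cylinder at (6.5, 5.5) does not reach this height (z outside [2, 13]); the cube at (9, -2) is absent (z outside [1.5, 15]); Merging all regions: only the 6×6.5 cube is present, so the union is just that shape — 1 connected region. Overall, the cross-section is a single solid region. The nearest boundary edge runs (6.00, 6.50)→(0.00, 6.50); distance from the point to it = 2.20 mm. The point is not inside any of the regions above, so it lies outside the cross-section (2.20 mm from the nearest boundary).

outside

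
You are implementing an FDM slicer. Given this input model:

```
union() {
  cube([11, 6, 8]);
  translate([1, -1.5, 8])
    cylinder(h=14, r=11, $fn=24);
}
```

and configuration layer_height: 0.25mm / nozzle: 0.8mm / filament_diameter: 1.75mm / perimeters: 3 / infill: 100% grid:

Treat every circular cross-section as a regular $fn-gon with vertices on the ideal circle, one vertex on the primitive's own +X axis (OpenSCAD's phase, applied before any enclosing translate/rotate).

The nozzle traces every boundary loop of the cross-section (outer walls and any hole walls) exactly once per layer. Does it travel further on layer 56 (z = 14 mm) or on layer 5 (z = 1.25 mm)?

layer 56 (z = 14 mm)

Layer 56 (z = 14): the cube is absent (z outside [0, 8]); the r=11 cylinder at (1, -1.5) gives a regular 24-gon of circumradius 11 (constant along its height) (perimeter = 2·24·11.000·sin(180°/24) = 68.92 mm); Merging all regions: only the r=11 cylinder at (1, -1.5) is present, so the union is just that shape — boundary = 68.92 mm. So its perimeter = 68.92 mm. Layer 5 (z = 1.25): the cube is present — its section is the full 11×6 rectangle (perimeter 34.00 mm); the cylinder at (1, -1.5) is absent (z outside [8, 22]); Taking the union: only the 11×6 cube is present, so the union is just that shape — boundary = 34.00 mm. So its perimeter = 34.00 mm. Layer 56 is larger (68.92 vs 34.00 mm).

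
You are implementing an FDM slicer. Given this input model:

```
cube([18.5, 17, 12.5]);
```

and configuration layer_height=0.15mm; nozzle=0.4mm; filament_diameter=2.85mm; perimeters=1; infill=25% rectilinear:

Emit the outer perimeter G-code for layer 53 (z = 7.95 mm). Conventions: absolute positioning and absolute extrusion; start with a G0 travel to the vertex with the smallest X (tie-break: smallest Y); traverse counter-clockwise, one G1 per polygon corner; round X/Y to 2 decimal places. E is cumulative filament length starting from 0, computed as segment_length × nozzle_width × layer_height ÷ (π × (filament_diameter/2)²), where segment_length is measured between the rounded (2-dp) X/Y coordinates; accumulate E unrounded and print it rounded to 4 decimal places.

G0 X0.00 Y0.00 Z7.95
G1 X18.50 Y0.00 E0.1740
G1 X18.50 Y17.00 E0.3339
G1 X0.00 Y17.00 E0.5079
G1 X0.00 Y0.00 E0.6678

At z = 7.95 mm: the 18.5×17 cube contributes its full rectangle. The outline is a single polygon with 4 vertices. Extrusion per mm of travel: 0.4 × 0.15 / (π × 1.425²) = 0.009405. Accumulating E over each segment gives final E = 0.6678.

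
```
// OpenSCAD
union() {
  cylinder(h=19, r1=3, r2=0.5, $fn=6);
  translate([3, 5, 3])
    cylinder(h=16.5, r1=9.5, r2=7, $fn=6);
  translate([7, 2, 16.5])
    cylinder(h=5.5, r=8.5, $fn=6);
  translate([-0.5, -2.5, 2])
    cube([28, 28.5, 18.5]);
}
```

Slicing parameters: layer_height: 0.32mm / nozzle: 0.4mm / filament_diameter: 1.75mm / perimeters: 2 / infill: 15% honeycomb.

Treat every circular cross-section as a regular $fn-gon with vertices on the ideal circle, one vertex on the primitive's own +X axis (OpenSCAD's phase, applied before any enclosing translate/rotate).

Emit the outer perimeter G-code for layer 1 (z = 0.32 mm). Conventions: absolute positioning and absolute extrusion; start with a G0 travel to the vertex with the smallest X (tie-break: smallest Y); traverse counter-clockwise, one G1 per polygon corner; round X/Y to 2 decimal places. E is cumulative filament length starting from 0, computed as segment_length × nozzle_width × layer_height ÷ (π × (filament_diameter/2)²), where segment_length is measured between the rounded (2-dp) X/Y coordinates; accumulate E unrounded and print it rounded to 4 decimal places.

G0 X-2.96 Y0.00 Z0.32
G1 X-1.48 Y-2.56 E0.1574
G1 X1.48 Y-2.56 E0.3149
G1 X2.96 Y0.00 E0.4722
G1 X1.48 Y2.56 E0.6296
G1 X-1.48 Y2.56 E0.7871
G1 X-2.96 Y0.00 E0.9445

At z = 0.32 mm: the cone contributes a regular 6-gon of circumradius 2.958 (interpolated between r1=3 and r2=0.5 at t=0.017); the cone at (3, 5) is not intersected at this z (z outside [3, 19.5]); the cylinder at (7, 2) is absent (z outside [16.5, 22]); the cube at (-0.5, -2.5) does not reach this height (z outside [2, 20.5]); Merging all regions: only the cone is present, so the union is just that shape — 1 connected region. The outline is a single polygon with 6 vertices. Extrusion per mm of travel: 0.4 × 0.32 / (π × 0.875²) = 0.053216. Accumulating E over each segment gives final E = 0.9445.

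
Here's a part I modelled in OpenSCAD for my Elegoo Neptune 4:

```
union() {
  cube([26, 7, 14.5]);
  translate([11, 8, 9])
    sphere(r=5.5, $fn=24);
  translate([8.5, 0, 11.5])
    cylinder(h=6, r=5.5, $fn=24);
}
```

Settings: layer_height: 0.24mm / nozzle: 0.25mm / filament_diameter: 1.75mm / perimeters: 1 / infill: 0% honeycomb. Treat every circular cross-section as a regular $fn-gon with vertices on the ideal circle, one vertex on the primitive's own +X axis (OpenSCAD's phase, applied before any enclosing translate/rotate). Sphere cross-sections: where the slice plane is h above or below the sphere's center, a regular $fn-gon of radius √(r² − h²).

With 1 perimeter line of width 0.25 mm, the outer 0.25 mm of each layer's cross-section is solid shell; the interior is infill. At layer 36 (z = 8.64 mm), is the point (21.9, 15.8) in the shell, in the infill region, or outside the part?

At z = 8.64 mm: the cube is present — its section is the full 26×7 rectangle; the sphere at (11, 8): section is a regular 24-gon, circumradius = √(r²−h²) = √(5.5²−0.36²) = 5.488; the cylinder at (8.5, 0) does not reach this height (z outside [11.5, 17.5]); Merging all regions: the regions partially overlap (shared area 35.93 mm²), so overlapping operands fuse into one piece — 1 connected region. Overall, the cross-section is a single solid region. The nearest boundary edge runs (14.88, 11.88)→(15.75, 10.74); distance from the point to it = 7.95 mm. The point is not inside any of the regions above, so it lies outside the cross-section (7.95 mm from the nearest boundary).

outside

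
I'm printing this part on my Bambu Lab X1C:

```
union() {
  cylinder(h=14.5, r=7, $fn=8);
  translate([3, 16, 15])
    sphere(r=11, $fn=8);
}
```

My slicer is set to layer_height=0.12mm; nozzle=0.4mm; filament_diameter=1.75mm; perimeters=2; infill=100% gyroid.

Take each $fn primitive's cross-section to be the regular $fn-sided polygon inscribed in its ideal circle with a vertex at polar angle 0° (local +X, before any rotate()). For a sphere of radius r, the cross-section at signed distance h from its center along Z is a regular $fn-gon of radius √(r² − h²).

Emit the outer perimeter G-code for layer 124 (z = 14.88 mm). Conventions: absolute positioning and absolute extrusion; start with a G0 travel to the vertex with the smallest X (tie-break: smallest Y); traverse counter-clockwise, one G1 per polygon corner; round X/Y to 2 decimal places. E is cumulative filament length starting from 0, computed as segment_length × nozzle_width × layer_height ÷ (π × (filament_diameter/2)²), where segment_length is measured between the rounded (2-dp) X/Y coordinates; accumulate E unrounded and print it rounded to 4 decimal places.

At z = 14.88 mm: the cylinder is absent (z outside [0, 14.5]); the r=11 sphere at (3, 16) slices to a regular 8-gon of circumradius 10.999 (√(r²−h²) with h=0.12 from center); Combining (union): only the r=11 sphere at (3, 16) is present, so the union is just that shape — 1 connected region. The outline is a single polygon with 8 vertices. Extrusion per mm of travel: 0.4 × 0.12 / (π × 0.875²) = 0.019956. Accumulating E over each segment gives final E = 1.3442.

G0 X-8.00 Y16.00 Z14.88
G1 X-4.78 Y8.22 E0.1680
G1 X3.00 Y5.00 E0.3361
G1 X10.78 Y8.22 E0.5041
G1 X14.00 Y16.00 E0.6721
G1 X10.78 Y23.78 E0.8402
G1 X3.00 Y27.00 E1.0082
G1 X-4.78 Y23.78 E1.1762
G1 X-8.00 Y16.00 E1.3442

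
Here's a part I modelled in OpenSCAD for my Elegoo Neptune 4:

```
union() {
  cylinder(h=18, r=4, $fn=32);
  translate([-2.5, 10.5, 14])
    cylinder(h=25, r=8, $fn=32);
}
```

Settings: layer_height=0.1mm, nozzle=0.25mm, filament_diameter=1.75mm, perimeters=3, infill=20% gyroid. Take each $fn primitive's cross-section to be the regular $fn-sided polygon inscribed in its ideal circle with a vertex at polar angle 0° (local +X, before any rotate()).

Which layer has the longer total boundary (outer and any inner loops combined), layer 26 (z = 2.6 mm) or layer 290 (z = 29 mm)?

Layer 26 (z = 2.6): the cylinder: section is a regular 32-gon, circumradius r=4 (perimeter = 2·32·4.000·sin(180°/32) = 25.09 mm); the cylinder at (-2.5, 10.5) does not reach this height (z outside [14, 39]); Merging all regions: only the r=4 cylinder is present, so the union is just that shape — boundary = 25.09 mm. So its perimeter = 25.09 mm. Layer 290 (z = 29): the cylinder is absent (z outside [0, 18]); the cylinder at (-2.5, 10.5): section is a regular 32-gon, circumradius r=8 (perimeter = 2·32·8.000·sin(180°/32) = 50.18 mm); Combining (union): only the r=8 cylinder at (-2.5, 10.5) is present, so the union is just that shape — boundary = 50.18 mm. So its perimeter = 50.18 mm. Layer 290 is larger (50.18 vs 25.09 mm).

layer 290 (z = 29 mm)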